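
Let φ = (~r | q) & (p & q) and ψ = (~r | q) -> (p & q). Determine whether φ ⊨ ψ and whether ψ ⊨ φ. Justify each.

(⇐) This fails. Under p = F, q = F, r = T, the left side is false but the right side is true.

(⇒) Assume the antecedent. If p is true, the antecedent forces (p = T, q = T, r = F) or (p = T, q = T, r = T), and (~r | q) -> (p & q) holds there. If p is false, the antecedent cannot hold. Either way (~r | q) -> (p & q) holds.

Not equivalent: only (⇒) holds.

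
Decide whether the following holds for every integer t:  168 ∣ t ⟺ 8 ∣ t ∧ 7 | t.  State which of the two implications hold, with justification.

Not equivalent: only (⇒) holds.

(→) If 168 ∣ t, write t = 168q. Since 168 = 21·8, t = 8·(21q), so 8 ∣ t; and since 168 = 24·7, t = 7·(24q), so 7 ∣ t.

(←) This fails: take t = 56. Both 8 ∣ 56 and 7 ∣ 56, yet 56 is not a multiple of 168 (since 56 = 0·168 + 56), so 168 ∤ 56.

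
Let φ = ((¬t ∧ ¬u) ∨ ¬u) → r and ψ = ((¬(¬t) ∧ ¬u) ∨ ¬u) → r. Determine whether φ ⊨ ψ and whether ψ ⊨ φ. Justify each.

Forward direction. Assume the antecedent. If u is true, ((¬(¬t) ∧ ¬u) ∨ ¬u) → r reduces to true regardless of the other variables. If u is false, the antecedent forces (u = F, r = T, t = F) or (u = F, r = T, t = T), and ((¬(¬t) ∧ ¬u) ∨ ¬u) → r holds there. Either way ((¬(¬t) ∧ ¬u) ∨ ¬u) → r holds.

Converse. Assume the antecedent. If u is true, ((¬t ∧ ¬u) ∨ ¬u) → r reduces to true regardless of the other variables. If u is false, the antecedent forces (u = F, r = T, t = F) or (u = F, r = T, t = T), and ((¬t ∧ ¬u) ∨ ¬u) → r holds there. Either way ((¬t ∧ ¬u) ∨ ¬u) → r holds.

The biconditional holds.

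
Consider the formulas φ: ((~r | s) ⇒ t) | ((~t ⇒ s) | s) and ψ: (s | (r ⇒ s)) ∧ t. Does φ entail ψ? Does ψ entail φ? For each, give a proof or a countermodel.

[⇒] This fails. Under r = T, t = F, s = F, the left side is true but the right side is false.

[⇐] Assume the antecedent. If r is true, the consequent reduces to true regardless of the other variables. If r is false, the antecedent forces (r = F, t = T, s = F) or (r = F, t = T, s = T), and the consequent holds there. Either way the consequent holds.

The forward direction fails; the converse holds.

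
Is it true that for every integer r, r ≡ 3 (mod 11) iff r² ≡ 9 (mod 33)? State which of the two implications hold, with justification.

Forward direction. This fails: take r = 14. Then 14 ≡ 3 (mod 11), but 14² = 196 ≡ 31 (mod 33), not 9.

Converse. This fails: take r = 30. Then 30² = 900 ≡ 9 (mod 33), yet 30 ≡ 8 (mod 11), not 3.

(⇒) fails and (⇐) fails.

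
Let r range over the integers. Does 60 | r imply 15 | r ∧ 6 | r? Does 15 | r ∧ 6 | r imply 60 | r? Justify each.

Only the forward implication holds.

[⇒] If 60 ∣ r, write r = 60q. Since 60 = 4·15, r = 15·(4q), so 15 ∣ r; and since 60 = 10·6, r = 6·(10q), so 6 ∣ r.

[⇐] This fails: take r = 30. Both 15 ∣ 30 and 6 ∣ 30, yet 30 is not a multiple of 60 (since 30 = 0·60 + 30), so 60 ∤ 30.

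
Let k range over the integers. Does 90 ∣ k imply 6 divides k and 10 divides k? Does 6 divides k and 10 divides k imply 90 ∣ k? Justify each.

Forward direction. If 90 ∣ k, write k = 90q. Since 90 = 15·6, k = 6·(15q), so 6 ∣ k; and since 90 = 9·10, k = 10·(9q), so 10 ∣ k.

Converse. This fails: take k = 30. Both 6 ∣ 30 and 10 ∣ 30, yet 30 is not a multiple of 90 (since 30 = 0·90 + 30), so 90 ∤ 30.

(⇒) holds; (⇐) fails.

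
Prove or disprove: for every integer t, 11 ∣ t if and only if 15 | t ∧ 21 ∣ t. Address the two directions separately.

Neither direction holds.

(⟹) This fails: take t = 11. Certainly 11 ∣ 11, but 15 ∤ 11.

(⟸) This fails: take t = 105. Both 15 ∣ 105 and 21 ∣ 105, yet 105 is not a multiple of 11 (since 105 = 9·11 + 6), so 11 ∤ 105.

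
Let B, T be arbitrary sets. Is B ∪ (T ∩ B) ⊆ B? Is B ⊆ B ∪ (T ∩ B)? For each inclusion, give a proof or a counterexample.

(⊇) Let x ∈ B. Then either x ∈ B and x ∉ T; or x ∈ B ∩ T. In each case x ∈ B ∪ (T ∩ B), so B ⊆ B ∪ (T ∩ B).

(⊆) Let x ∈ B ∪ (T ∩ B). Then either x ∈ B and x ∉ T; or x ∈ B ∩ T. In each case x ∈ B, so B ∪ (T ∩ B) ⊆ B.

Both inclusions hold.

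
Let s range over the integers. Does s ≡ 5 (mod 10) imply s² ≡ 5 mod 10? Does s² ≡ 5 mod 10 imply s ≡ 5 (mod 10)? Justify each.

Both implications hold.

(⟸) Suppose s² ≡ 5 (mod 10). The only residue r in {0, …, 9} with r² ≡ 5 (mod 10) is r = 5, so s ≡ 5 (mod 10).

(⟹) Suppose s ≡ 5 (mod 10). Write s = 10j + 5. Then (10j + 5)² = 100j² + 100j + 25 = 10(10j² + 10j + 2) + 5, so s² ≡ 5 (mod 10).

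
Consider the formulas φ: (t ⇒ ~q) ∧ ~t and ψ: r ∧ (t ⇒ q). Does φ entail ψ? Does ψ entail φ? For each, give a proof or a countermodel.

(→) This fails. Under t = F, q = F, r = F, the left side is true but the right side is false.

(←) This fails. Under t = T, q = T, r = T, the left side is false but the right side is true.

(⇒) fails and (⇐) fails.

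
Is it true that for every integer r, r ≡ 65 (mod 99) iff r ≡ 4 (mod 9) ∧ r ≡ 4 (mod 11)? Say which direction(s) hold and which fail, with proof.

Neither direction holds.

(⟹) This fails: r = 65 gives 65 ≡ 65 (mod 99) but 65 ≡ 2 (mod 9), so the conjunction on the right does not hold.

(⟸) This fails: r = 4 satisfies both congruences on the right (4 ≡ 4 mod 9 and 4 ≡ 4 mod 11) yet 4 ≡ 4 (mod 99), not 65.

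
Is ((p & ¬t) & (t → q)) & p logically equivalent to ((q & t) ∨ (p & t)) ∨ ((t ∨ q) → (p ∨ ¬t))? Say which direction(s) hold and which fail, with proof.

Not equivalent: only (⇒) holds.

(→) Assume the antecedent. If p is true, the consequent reduces to true regardless of the other variables. If p is false, the antecedent cannot hold. Either way the consequent holds.

(←) This fails. Under p = F, q = F, t = F, the left side is false but the right side is true.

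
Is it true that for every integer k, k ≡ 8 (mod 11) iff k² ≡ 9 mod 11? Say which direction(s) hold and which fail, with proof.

The forward direction holds; the converse fails.

(⇒) Suppose k ≡ 8 (mod 11). Write k = 11j + 8. Then (11j + 8)² = 121j² + 176j + 64 = 11(11j² + 16j + 5) + 9, so k² ≡ 9 (mod 11).

(⇐) This fails: take k = 3. Then 3² = 9 ≡ 9 (mod 11), yet 3 ≡ 3 (mod 11), not 8.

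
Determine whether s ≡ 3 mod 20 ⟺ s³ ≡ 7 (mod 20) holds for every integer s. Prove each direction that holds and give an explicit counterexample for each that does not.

Both implications hold.

Converse. Suppose s³ ≡ 7 (mod 20). The only residue r in {0, …, 19} with r³ ≡ 7 (mod 20) is r = 3, so s ≡ 3 (mod 20).

Forward direction. Suppose s ≡ 3 mod 20. Write s = 20j + 3. Then (20j + 3)³ = 8000j³ + 3600j² + 540j + 27 = 20(400j³ + 180j² + 27j + 1) + 7, so s³ ≡ 7 (mod 20).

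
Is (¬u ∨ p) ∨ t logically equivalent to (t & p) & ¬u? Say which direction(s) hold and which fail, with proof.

(⇒) fails; (⇐) holds.

Forward direction. This fails. Under t = F, u = F, p = F, the left side is true but the right side is false.

Converse. Assume the antecedent. If t is true, (¬u ∨ p) ∨ t reduces to true regardless of the other variables. If t is false, the antecedent cannot hold. Either way (¬u ∨ p) ∨ t holds.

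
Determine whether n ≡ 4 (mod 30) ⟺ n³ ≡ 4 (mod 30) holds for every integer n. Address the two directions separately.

[⇐] Suppose n³ ≡ 4 (mod 30). The only residue r in {0, …, 29} with r³ ≡ 4 (mod 30) is r = 4, so n ≡ 4 (mod 30).

[⇒] Suppose n ≡ 4 (mod 30). Write n = 30j + 4. Then (30j + 4)³ = 27000j³ + 10800j² + 1440j + 64 = 30(900j³ + 360j² + 48j + 2) + 4, so n³ ≡ 4 (mod 30).

Both directions hold; the statement is true.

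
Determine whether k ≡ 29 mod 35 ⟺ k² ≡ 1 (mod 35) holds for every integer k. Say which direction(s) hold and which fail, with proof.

(⟹) Suppose k ≡ 29 mod 35. Write k = 35j + 29. Then (35j + 29)² = 1225j² + 2030j + 841 = 35(35j² + 58j + 24) + 1, so k² ≡ 1 (mod 35).

(⟸) This fails: take k = 1. Then 1² = 1 ≡ 1 (mod 35), yet 1 ≡ 1 (mod 35), not 29.

(⇒) holds; (⇐) fails.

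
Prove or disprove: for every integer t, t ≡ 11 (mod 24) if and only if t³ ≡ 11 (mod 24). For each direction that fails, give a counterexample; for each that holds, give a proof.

The biconditional holds.

(⟹) Suppose t ≡ 11 (mod 24). Write t = 24j + 11. Then (24j + 11)³ = 13824j³ + 19008j² + 8712j + 1331 = 24(576j³ + 792j² + 363j + 55) + 11, so t³ ≡ 11 (mod 24).

(⟸) Conversely, suppose t³ ≡ 11 (mod 24). The only residue r in {0, …, 23} with r³ ≡ 11 (mod 24) is r = 11, so t ≡ 11 (mod 24).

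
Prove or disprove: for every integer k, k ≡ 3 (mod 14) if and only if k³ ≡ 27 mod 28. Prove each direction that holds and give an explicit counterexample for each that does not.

(⇒) This fails: take k = 17. Then 17 ≡ 3 (mod 14), but 17³ = 4913 ≡ 13 (mod 28), not 27.

(⇐) This fails: take k = 19. Then 19³ = 6859 ≡ 27 (mod 28), yet 19 ≡ 5 (mod 14), not 3.

Neither implication holds.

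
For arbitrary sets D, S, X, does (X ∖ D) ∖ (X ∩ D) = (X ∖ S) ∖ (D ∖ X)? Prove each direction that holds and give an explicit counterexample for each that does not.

(⊆) fails and (⊇) fails.

(⊆) This inclusion fails. Take D = ∅, S = {1}, X = {1}; then 1 ∈ (X ∖ D) ∖ (X ∩ D) but 1 ∉ (X ∖ S) ∖ (D ∖ X).

(⊇) This inclusion fails. Take D = {1}, S = ∅, X = {1}; then 1 ∈ (X ∖ S) ∖ (D ∖ X) but 1 ∉ (X ∖ D) ∖ (X ∩ D).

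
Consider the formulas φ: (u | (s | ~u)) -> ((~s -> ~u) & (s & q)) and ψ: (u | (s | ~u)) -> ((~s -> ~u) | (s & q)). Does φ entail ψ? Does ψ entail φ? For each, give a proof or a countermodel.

(⇐) This fails. Under u = F, s = F, q = F, the left side is false but the right side is true.

(⇒) Assume the antecedent. If u is true, the antecedent forces (u = T, s = T, q = T), and the consequent holds there. If u is false, the consequent reduces to true regardless of the other variables. Either way the consequent holds.

(⇒) holds; (⇐) fails.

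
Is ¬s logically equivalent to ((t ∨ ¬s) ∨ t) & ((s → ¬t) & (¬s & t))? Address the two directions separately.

The forward direction fails; the converse holds.

[⇐] Assume the antecedent. If t is true, the antecedent forces (t = T, s = F), and ¬s holds there. If t is false, the antecedent cannot hold. Either way ¬s holds.

[⇒] This fails. Under t = F, s = F, the left side is true but the right side is false.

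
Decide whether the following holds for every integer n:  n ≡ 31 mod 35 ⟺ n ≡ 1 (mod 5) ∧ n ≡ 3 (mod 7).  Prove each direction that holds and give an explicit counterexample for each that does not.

(←) If n ≡ 1 (mod 5) and n ≡ 3 (mod 7), then by the Chinese remainder theorem n ≡ 31 (mod 35). This is exactly n ≡ 31 (mod 35).

(→) Suppose n ≡ 31 (mod 35); write n = 35j + 31. Since 5 ∣ 35, reducing mod 5 gives n ≡ 31 ≡ 1 (mod 5); since 7 ∣ 35, reducing mod 7 gives n ≡ 31 ≡ 3 (mod 7).

The biconditional holds.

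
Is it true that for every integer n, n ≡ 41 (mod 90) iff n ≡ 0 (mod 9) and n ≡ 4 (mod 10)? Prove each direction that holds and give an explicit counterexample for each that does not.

(⟹) This fails: n = 41 gives 41 ≡ 41 (mod 90) but 41 ≡ 5 (mod 9), so the conjunction on the right does not hold.

(⟸) This fails: n = 54 satisfies both congruences on the right (54 ≡ 0 mod 9 and 54 ≡ 4 mod 10) yet 54 ≡ 54 (mod 90), not 41.

Neither direction holds.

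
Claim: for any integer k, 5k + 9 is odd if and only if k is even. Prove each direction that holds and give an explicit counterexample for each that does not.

Both implications hold.

(→) Suppose 5k + 9 is odd. Since 5 is odd, 5k and k have the same parity, so 5k + 9 ≡ k + 9 (mod 2). As 9 is odd, 5k + 9 is odd exactly when k is even. Thus k is even.

(←) Conversely, suppose k is even; write k = 2j. Then 5k + 9 = 5·(2j) + 9 = 2·5j + 9, which is odd.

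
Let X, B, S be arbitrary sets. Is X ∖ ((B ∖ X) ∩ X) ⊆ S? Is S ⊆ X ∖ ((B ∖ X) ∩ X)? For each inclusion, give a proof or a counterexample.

(⊆) This inclusion fails. Take X = {1}, B = ∅, S = ∅; then 1 ∈ X ∖ ((B ∖ X) ∩ X) but 1 ∉ S.

(⊇) This inclusion fails. Take X = ∅, B = ∅, S = {1}; then 1 ∈ S but 1 ∉ X ∖ ((B ∖ X) ∩ X).

(⊆) fails and (⊇) fails.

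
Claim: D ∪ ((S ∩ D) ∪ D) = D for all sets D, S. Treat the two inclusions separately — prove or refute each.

Both inclusions hold.

(⊇) Let x ∈ D. Then either x ∈ D and x ∉ S; or x ∈ D ∩ S. In each case x ∈ D ∪ ((S ∩ D) ∪ D), so D ⊆ D ∪ ((S ∩ D) ∪ D).

(⊆) Let x ∈ D ∪ ((S ∩ D) ∪ D). Then either x ∈ D and x ∉ S; or x ∈ D ∩ S. In each case x ∈ D, so D ∪ ((S ∩ D) ∪ D) ⊆ D.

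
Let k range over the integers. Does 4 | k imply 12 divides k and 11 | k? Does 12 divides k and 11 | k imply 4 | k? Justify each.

The forward direction fails; the converse holds.

(→) This fails: take k = 4. Certainly 4 ∣ 4, but 12 ∤ 4.

(←) Suppose 12 ∣ k and 11 ∣ k. Any common multiple of 12 and 11 is a multiple of their lcm; here gcd(12, 11) = 1, so lcm(12, 11) = 12·11 = 132, so 132 ∣ k. Since 4 ∣ 132, it follows that 4 ∣ k.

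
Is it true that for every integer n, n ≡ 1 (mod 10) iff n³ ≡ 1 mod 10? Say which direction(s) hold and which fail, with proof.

Forward direction. Suppose n ≡ 1 (mod 10). Write n = 10j + 1. Then (10j + 1)³ = 1000j³ + 300j² + 30j + 1 = 10(100j³ + 30j² + 3j) + 1, so n³ ≡ 1 (mod 10).

Converse. Suppose n³ ≡ 1 (mod 10). The only residue r in {0, …, 9} with r³ ≡ 1 (mod 10) is r = 1, so n ≡ 1 (mod 10).

Equivalent; both directions hold.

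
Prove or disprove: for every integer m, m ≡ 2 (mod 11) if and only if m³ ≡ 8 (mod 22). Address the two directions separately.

(→) This fails: take m = 13. Then 13 ≡ 2 (mod 11), but 13³ = 2197 ≡ 19 (mod 22), not 8.

(←) Conversely, the residues r modulo 22 with r³ ≡ 8 (mod 22) are exactly {2}, and each is ≡ 2 (mod 11).

Only the converse holds.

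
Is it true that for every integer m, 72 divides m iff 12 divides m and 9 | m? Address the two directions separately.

(⇒) holds; (⇐) fails.

(⇐) This fails: take m = 36. Both 12 ∣ 36 and 9 ∣ 36, yet 36 is not a multiple of 72 (since 36 = 0·72 + 36), so 72 ∤ 36.

(⇒) If 72 ∣ m, write m = 72q. Since 72 = 6·12, m = 12·(6q), so 12 ∣ m; and since 72 = 8·9, m = 9·(8q), so 9 ∣ m.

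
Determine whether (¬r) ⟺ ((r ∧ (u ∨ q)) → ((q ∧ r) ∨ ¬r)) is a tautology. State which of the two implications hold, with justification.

[⇒] Assume the antecedent. If r is true, the antecedent cannot hold. If r is false, (r ∧ (u ∨ q)) → ((q ∧ r) ∨ ¬r) reduces to true regardless of the other variables. Either way (r ∧ (u ∨ q)) → ((q ∧ r) ∨ ¬r) holds.

[⇐] This fails. Under r = T, q = F, u = F, the left side is false but the right side is true.

Not equivalent: only (⇒) holds.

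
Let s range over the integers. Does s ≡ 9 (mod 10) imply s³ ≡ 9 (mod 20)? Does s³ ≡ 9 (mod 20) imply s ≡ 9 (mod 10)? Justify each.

Only the reverse direction holds.

(→) This fails: take s = 19. Then 19 ≡ 9 (mod 10), but 19³ = 6859 ≡ 19 (mod 20), not 9.

(←) Conversely, the residues r modulo 20 with r³ ≡ 9 (mod 20) are exactly {9}, and each is ≡ 9 (mod 10).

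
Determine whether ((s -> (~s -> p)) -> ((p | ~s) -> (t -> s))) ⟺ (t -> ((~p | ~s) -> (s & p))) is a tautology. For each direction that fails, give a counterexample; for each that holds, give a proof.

Only the converse holds.

(←) Assume the antecedent. If s is true, the consequent reduces to true regardless of the other variables. If s is false, the antecedent forces (p = F, s = F, t = F) or (p = T, s = F, t = F), and the consequent holds there. Either way the consequent holds.

(→) This fails. Under p = F, s = T, t = T, the left side is true but the right side is false.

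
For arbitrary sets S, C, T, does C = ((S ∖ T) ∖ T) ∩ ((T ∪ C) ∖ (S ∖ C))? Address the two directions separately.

Only the reverse inclusion holds.

(⟹) This inclusion fails. Take S = ∅, C = {1}, T = ∅; then 1 ∈ C but 1 ∉ ((S ∖ T) ∖ T) ∩ ((T ∪ C) ∖ (S ∖ C)).

(⟸) Let x ∈ ((S ∖ T) ∖ T) ∩ ((T ∪ C) ∖ (S ∖ C)). Then x ∈ S ∩ C and x ∉ T, from which x ∈ C.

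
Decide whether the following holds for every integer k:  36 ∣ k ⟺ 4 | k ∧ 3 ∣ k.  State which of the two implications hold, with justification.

[⇒] If 36 ∣ k, write k = 36q. Since 36 = 9·4, k = 4·(9q), so 4 ∣ k; and since 36 = 12·3, k = 3·(12q), so 3 ∣ k.

[⇐] This fails: take k = 12. Both 4 ∣ 12 and 3 ∣ 12, yet 12 is not a multiple of 36 (since 12 = 0·36 + 12), so 36 ∤ 12.

Not equivalent: only (⇒) holds.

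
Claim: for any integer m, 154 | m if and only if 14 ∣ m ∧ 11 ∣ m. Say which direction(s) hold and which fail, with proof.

Forward direction. If 154 ∣ m, write m = 154q. Since 154 = 11·14, m = 14·(11q), so 14 ∣ m; and since 154 = 14·11, m = 11·(14q), so 11 ∣ m.

Converse. Suppose 14 ∣ m and 11 ∣ m. Any common multiple of 14 and 11 is a multiple of their lcm; here gcd(14, 11) = 1, so lcm(14, 11) = 14·11 = 154, so 154 ∣ m.

The biconditional holds.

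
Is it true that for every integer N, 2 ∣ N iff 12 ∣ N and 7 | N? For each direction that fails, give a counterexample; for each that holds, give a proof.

Only the converse holds.

(⇐) Suppose 12 ∣ N and 7 ∣ N. Any common multiple of 12 and 7 is a multiple of their lcm; here gcd(12, 7) = 1, so lcm(12, 7) = 12·7 = 84, so 84 ∣ N. Since 2 ∣ 84, it follows that 2 ∣ N.

(⇒) This fails: take N = 2. Certainly 2 ∣ 2, but 12 ∤ 2.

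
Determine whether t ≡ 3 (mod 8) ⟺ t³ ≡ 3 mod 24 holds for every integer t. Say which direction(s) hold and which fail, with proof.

(⟸) The residues r modulo 24 with r³ ≡ 3 (mod 24) are exactly {3}, and each is ≡ 3 (mod 8).

(⟹) This fails: take t = 11. Then 11 ≡ 3 (mod 8), but 11³ = 1331 ≡ 11 (mod 24), not 3.

(⇒) fails; (⇐) holds.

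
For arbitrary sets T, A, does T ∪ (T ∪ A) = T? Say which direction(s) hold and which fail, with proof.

(⊆) fails; (⊇) holds.

(⊆) This inclusion fails. Take T = ∅, A = {1}; then 1 ∈ T ∪ (T ∪ A) but 1 ∉ T.

(⊇) Let x ∈ T. Then either x ∈ T and x ∉ A; or x ∈ T ∩ A. In each case x ∈ T ∪ (T ∪ A), so T ⊆ T ∪ (T ∪ A).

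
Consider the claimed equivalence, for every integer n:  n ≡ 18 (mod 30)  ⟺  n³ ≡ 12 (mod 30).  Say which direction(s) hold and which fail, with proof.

Both directions hold.

[⇒] Suppose n ≡ 18 (mod 30). Write n = 30j + 18. Then (30j + 18)³ = 27000j³ + 48600j² + 29160j + 5832 = 30(900j³ + 1620j² + 972j + 194) + 12, so n³ ≡ 12 (mod 30).

[⇐] Conversely, suppose n³ ≡ 12 (mod 30). The only residue r in {0, …, 29} with r³ ≡ 12 (mod 30) is r = 18, so n ≡ 18 (mod 30).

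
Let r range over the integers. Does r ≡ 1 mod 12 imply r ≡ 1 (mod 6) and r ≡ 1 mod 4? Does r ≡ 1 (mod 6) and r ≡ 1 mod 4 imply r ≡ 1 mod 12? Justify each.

Both directions hold.

(→) Suppose r ≡ 1 (mod 12); write r = 12j + 1. Since 6 ∣ 12, reducing mod 6 gives r ≡ 1 (mod 6); since 4 ∣ 12, reducing mod 4 gives r ≡ 1 (mod 4).

(←) Conversely, if r ≡ 1 (mod 6) and r ≡ 1 (mod 4), then by the Chinese remainder theorem r ≡ 1 (mod 12). This is exactly r ≡ 1 (mod 12).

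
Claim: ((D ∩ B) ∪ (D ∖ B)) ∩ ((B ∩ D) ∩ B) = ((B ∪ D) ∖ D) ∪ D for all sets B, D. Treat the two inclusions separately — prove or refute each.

(⟹) Let x ∈ ((D ∩ B) ∪ (D ∖ B)) ∩ ((B ∩ D) ∩ B). Then x ∈ B ∩ D, from which x ∈ ((B ∪ D) ∖ D) ∪ D.

(⟸) This inclusion fails. Take B = {1}, D = ∅; then 1 ∈ ((B ∪ D) ∖ D) ∪ D but 1 ∉ ((D ∩ B) ∪ (D ∖ B)) ∩ ((B ∩ D) ∩ B).

(⊆) holds; (⊇) fails.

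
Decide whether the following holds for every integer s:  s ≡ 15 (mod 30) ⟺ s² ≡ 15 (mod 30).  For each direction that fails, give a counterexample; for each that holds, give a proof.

(⇒) Suppose s ≡ 15 (mod 30). Write s = 30j + 15. Then (30j + 15)² = 900j² + 900j + 225 = 30(30j² + 30j + 7) + 15, so s² ≡ 15 (mod 30).

(⇐) Conversely, suppose s² ≡ 15 (mod 30). The only residue r in {0, …, 29} with r² ≡ 15 (mod 30) is r = 15, so s ≡ 15 (mod 30).

Both directions hold.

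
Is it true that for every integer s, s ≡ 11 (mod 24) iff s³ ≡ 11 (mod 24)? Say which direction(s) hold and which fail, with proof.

Both implications hold.

(→) Suppose s ≡ 11 (mod 24). Write s = 24j + 11. Then (24j + 11)³ = 13824j³ + 19008j² + 8712j + 1331 = 24(576j³ + 792j² + 363j + 55) + 11, so s³ ≡ 11 (mod 24).

(←) Conversely, suppose s³ ≡ 11 (mod 24). The only residue r in {0, …, 23} with r³ ≡ 11 (mod 24) is r = 11, so s ≡ 11 (mod 24).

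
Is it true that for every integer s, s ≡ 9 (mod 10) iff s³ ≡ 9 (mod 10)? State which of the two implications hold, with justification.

Both directions hold; the statement is true.

[⇒] Suppose s ≡ 9 (mod 10). Write s = 10j + 9. Then (10j + 9)³ = 1000j³ + 2700j² + 2430j + 729 = 10(100j³ + 270j² + 243j + 72) + 9, so s³ ≡ 9 (mod 10).

[⇐] For the converse, argue contrapositively. If s ≢ 9 (mod 10), then s is congruent to one of 0, 1, 2, 3, 4, 5, 6, 7, 8 modulo 10, and these give s³ ≡ 0, 1, 8, 7, 4, 5, 6, 3, 2 respectively — never 9.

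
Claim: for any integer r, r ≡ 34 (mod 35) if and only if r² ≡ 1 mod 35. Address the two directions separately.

(⇒) Suppose r ≡ 34 (mod 35). Write r = 35j + 34. Then (35j + 34)² = 1225j² + 2380j + 1156 = 35(35j² + 68j + 33) + 1, so r² ≡ 1 (mod 35).

(⇐) This fails: take r = 1. Then 1² = 1 ≡ 1 (mod 35), yet 1 ≡ 1 (mod 35), not 34.

The forward direction holds; the converse fails.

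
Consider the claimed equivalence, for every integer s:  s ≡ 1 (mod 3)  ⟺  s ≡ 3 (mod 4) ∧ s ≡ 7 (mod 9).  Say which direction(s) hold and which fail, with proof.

Only the converse holds.

(⇐) If s ≡ 3 (mod 4) and s ≡ 7 (mod 9), then by the Chinese remainder theorem s ≡ 7 (mod 36). Since 7 ≡ 1 (mod 3) and 3 ∣ 36, we get s ≡ 1 (mod 3).

(⇒) This fails: s = 1 gives 1 ≡ 1 (mod 3) but 1 ≡ 1 (mod 4), so the conjunction on the right does not hold.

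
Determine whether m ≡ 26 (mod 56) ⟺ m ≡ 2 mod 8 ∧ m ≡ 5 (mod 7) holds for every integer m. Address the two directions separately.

Both implications hold.

Forward direction. Suppose m ≡ 26 (mod 56); write m = 56j + 26. Since 8 ∣ 56, reducing mod 8 gives m ≡ 26 ≡ 2 (mod 8); since 7 ∣ 56, reducing mod 7 gives m ≡ 26 ≡ 5 (mod 7).

Converse. If m ≡ 2 (mod 8) and m ≡ 5 (mod 7), then by the Chinese remainder theorem m ≡ 26 (mod 56). This is exactly m ≡ 26 (mod 56).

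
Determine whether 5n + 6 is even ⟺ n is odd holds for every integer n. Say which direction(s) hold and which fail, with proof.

Neither direction holds.

(⇒) This fails: n = 4 gives 5n + 6 = 26, which is even, but 4 is even, not odd.

(⇐) This also fails: n = 7 is odd, but 5n + 6 = 41 is odd, not even.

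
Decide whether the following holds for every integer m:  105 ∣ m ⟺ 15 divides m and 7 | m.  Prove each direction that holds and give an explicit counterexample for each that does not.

(→) If 105 ∣ m, write m = 105q. Since 105 = 7·15, m = 15·(7q), so 15 ∣ m; and since 105 = 15·7, m = 7·(15q), so 7 ∣ m.

(←) Suppose 15 ∣ m and 7 ∣ m. Any common multiple of 15 and 7 is a multiple of their lcm; here gcd(15, 7) = 1, so lcm(15, 7) = 15·7 = 105, so 105 ∣ m.

Both directions hold.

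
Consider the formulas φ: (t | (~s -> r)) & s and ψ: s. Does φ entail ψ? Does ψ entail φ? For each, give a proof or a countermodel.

Forward direction. Assume the antecedent. If r is true, the antecedent forces (r = T, s = T, t = F) or (r = T, s = T, t = T), and s holds there. If r is false, the antecedent forces (r = F, s = T, t = F) or (r = F, s = T, t = T), and s holds there. Either way s holds.

Converse. Assume the antecedent. If r is true, the antecedent forces (r = T, s = T, t = F) or (r = T, s = T, t = T), and (t | (~s -> r)) & s holds there. If r is false, the antecedent forces (r = F, s = T, t = F) or (r = F, s = T, t = T), and (t | (~s -> r)) & s holds there. Either way (t | (~s -> r)) & s holds.

Both implications hold.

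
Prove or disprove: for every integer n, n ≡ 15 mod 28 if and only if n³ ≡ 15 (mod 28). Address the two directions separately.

Forward direction. Suppose n ≡ 15 mod 28. Write n = 28j + 15. Then (28j + 15)³ = 21952j³ + 35280j² + 18900j + 3375 = 28(784j³ + 1260j² + 675j + 120) + 15, so n³ ≡ 15 (mod 28).

Converse. This fails: take n = 11. Then 11³ = 1331 ≡ 15 (mod 28), yet 11 ≡ 11 (mod 28), not 15.

Only the forward implication holds.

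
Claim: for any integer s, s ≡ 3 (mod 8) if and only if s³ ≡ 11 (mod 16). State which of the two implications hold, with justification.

Not equivalent: only (⇐) holds.

(⟹) This fails: take s = 11. Then 11 ≡ 3 (mod 8), but 11³ = 1331 ≡ 3 (mod 16), not 11.

(⟸) Conversely, the residues r modulo 16 with r³ ≡ 11 (mod 16) are exactly {3}, and each is ≡ 3 (mod 8).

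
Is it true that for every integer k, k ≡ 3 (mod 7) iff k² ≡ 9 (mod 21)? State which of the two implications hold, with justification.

Neither implication holds.

(→) This fails: take k = 10. Then 10 ≡ 3 (mod 7), but 10² = 100 ≡ 16 (mod 21), not 9.

(←) This fails: take k = 18. Then 18² = 324 ≡ 9 (mod 21), yet 18 ≡ 4 (mod 7), not 3.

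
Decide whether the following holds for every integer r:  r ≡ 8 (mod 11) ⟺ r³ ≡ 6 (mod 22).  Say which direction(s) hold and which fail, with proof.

(→) This fails: take r = 19. Then 19 ≡ 8 (mod 11), but 19³ = 6859 ≡ 17 (mod 22), not 6.

(←) Conversely, the residues r modulo 22 with r³ ≡ 6 (mod 22) are exactly {8}, and each is ≡ 8 (mod 11).

Not equivalent: only (⇐) holds.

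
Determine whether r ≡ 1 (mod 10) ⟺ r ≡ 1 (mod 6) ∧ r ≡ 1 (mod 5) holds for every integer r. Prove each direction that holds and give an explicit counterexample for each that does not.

(⟸) If r ≡ 1 (mod 6) and r ≡ 1 (mod 5), then by the Chinese remainder theorem r ≡ 1 (mod 30). Since 1 ≡ 1 (mod 10) and 10 ∣ 30, we get r ≡ 1 (mod 10).

(⟹) This fails: r = 11 gives 11 ≡ 1 (mod 10) but 11 ≡ 5 (mod 6), so the conjunction on the right does not hold.

(⇒) fails; (⇐) holds.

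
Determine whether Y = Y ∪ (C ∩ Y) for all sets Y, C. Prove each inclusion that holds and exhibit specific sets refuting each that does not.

(⟹) Let x ∈ Y. Then either x ∈ Y and x ∉ C; or x ∈ Y ∩ C. In each case x ∈ Y ∪ (C ∩ Y), so Y ⊆ Y ∪ (C ∩ Y).

(⟸) Let x ∈ Y ∪ (C ∩ Y). Then either x ∈ Y and x ∉ C; or x ∈ Y ∩ C. In each case x ∈ Y, so Y ∪ (C ∩ Y) ⊆ Y.

The two sets are equal.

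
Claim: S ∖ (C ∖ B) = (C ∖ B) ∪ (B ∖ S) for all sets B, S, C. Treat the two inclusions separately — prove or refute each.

(⊆) This inclusion fails. Take B = ∅, S = {1}, C = ∅; then 1 ∈ S ∖ (C ∖ B) but 1 ∉ (C ∖ B) ∪ (B ∖ S).

(⊇) This inclusion fails. Take B = {1}, S = ∅, C = ∅; then 1 ∈ (C ∖ B) ∪ (B ∖ S) but 1 ∉ S ∖ (C ∖ B).

(⊆) fails and (⊇) fails.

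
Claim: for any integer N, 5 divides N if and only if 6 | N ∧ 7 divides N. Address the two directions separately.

Both directions fail.

Forward direction. This fails: take N = 5. Certainly 5 ∣ 5, but 6 ∤ 5.

Converse. This fails: take N = 42. Both 6 ∣ 42 and 7 ∣ 42, yet 42 is not a multiple of 5 (since 42 = 8·5 + 2), so 5 ∤ 42.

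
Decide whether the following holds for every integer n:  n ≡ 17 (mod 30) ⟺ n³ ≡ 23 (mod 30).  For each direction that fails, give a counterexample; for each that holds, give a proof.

The biconditional holds.

[⇒] Suppose n ≡ 17 (mod 30). Write n = 30j + 17. Then (30j + 17)³ = 27000j³ + 45900j² + 26010j + 4913 = 30(900j³ + 1530j² + 867j + 163) + 23, so n³ ≡ 23 (mod 30).

[⇐] Conversely, suppose n³ ≡ 23 (mod 30). The only residue r in {0, …, 29} with r³ ≡ 23 (mod 30) is r = 17, so n ≡ 17 (mod 30).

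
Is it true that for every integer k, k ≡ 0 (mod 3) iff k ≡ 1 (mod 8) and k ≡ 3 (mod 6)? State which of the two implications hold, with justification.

Not equivalent: only (⇐) holds.

(⇐) If k ≡ 1 (mod 8) and k ≡ 3 (mod 6), then by the Chinese remainder theorem k ≡ 9 (mod 24). Since 9 ≡ 0 (mod 3) and 3 ∣ 24, we get k ≡ 0 (mod 3).

(⇒) This fails: k = 0 gives 0 ≡ 0 (mod 3) but 0 ≡ 0 (mod 8), so the conjunction on the right does not hold.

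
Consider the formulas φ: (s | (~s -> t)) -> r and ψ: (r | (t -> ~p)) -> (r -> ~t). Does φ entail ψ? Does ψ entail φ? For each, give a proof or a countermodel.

(⇒) This fails. Under s = F, t = T, r = T, p = F, the left side is true but the right side is false.

(⇐) This fails. Under s = T, t = F, r = F, p = F, the left side is false but the right side is true.

(⇒) fails and (⇐) fails.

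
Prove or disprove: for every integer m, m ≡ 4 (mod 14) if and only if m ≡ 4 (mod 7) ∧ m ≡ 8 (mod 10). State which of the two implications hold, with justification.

(⟸) If m ≡ 4 (mod 7) and m ≡ 8 (mod 10), then by the Chinese remainder theorem m ≡ 18 (mod 70). Since 18 ≡ 4 (mod 14) and 14 ∣ 70, we get m ≡ 4 (mod 14).

(⟹) This fails: m = 32 gives 32 ≡ 4 (mod 14) but 32 ≡ 2 (mod 10), so the conjunction on the right does not hold.

The forward direction fails; the converse holds.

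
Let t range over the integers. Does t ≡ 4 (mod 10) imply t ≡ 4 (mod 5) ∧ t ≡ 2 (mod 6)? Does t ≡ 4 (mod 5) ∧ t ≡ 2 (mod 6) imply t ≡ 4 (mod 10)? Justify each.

The forward direction fails; the converse holds.

Forward direction. This fails: t = 24 gives 24 ≡ 4 (mod 10) but 24 ≡ 0 (mod 6), so the conjunction on the right does not hold.

Converse. If t ≡ 4 (mod 5) and t ≡ 2 (mod 6), then by the Chinese remainder theorem t ≡ 14 (mod 30). Since 14 ≡ 4 (mod 10) and 10 ∣ 30, we get t ≡ 4 (mod 10).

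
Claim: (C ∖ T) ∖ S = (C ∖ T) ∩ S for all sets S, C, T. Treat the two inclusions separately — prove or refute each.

(⟹) This inclusion fails. Take S = ∅, C = {1}, T = ∅; then 1 ∈ (C ∖ T) ∖ S but 1 ∉ (C ∖ T) ∩ S.

(⟸) This inclusion fails. Take S = {1}, C = {1}, T = ∅; then 1 ∈ (C ∖ T) ∩ S but 1 ∉ (C ∖ T) ∖ S.

Both inclusions fail.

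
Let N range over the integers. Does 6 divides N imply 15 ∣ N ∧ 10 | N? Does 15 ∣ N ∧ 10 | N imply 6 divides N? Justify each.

(⟸) Suppose 15 ∣ N and 10 ∣ N. Any common multiple of 15 and 10 is a multiple of their lcm; here lcm(15, 10) = 15·10/gcd(15, 10) = 150/5 = 30, so 30 ∣ N. Since 6 ∣ 30, it follows that 6 ∣ N.

(⟹) This fails: take N = 6. Certainly 6 ∣ 6, but 15 ∤ 6.

Not equivalent: only (⇐) holds.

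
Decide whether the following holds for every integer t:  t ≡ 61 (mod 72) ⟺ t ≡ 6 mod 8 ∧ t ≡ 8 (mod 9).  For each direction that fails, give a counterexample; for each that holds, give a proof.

(⇒) This fails: t = 61 gives 61 ≡ 61 (mod 72) but 61 ≡ 5 (mod 8), so the conjunction on the right does not hold.

(⇐) This fails: t = 62 satisfies both congruences on the right (62 ≡ 6 mod 8 and 62 ≡ 8 mod 9) yet 62 ≡ 62 (mod 72), not 61.

Neither direction holds.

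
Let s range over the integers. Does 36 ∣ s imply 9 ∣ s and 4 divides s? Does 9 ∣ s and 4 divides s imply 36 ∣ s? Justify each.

Forward direction. If 36 ∣ s, write s = 36q. Since 36 = 4·9, s = 9·(4q), so 9 ∣ s; and since 36 = 9·4, s = 4·(9q), so 4 ∣ s.

Converse. Suppose 9 ∣ s and 4 ∣ s. Any common multiple of 9 and 4 is a multiple of their lcm; here gcd(9, 4) = 1, so lcm(9, 4) = 9·4 = 36, so 36 ∣ s.

Both directions hold; the statement is true.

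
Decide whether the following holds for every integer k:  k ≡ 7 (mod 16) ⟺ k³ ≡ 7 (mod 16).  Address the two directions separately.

Both directions hold.

[⇒] Suppose k ≡ 7 (mod 16). Write k = 16j + 7. Then (16j + 7)³ = 4096j³ + 5376j² + 2352j + 343 = 16(256j³ + 336j² + 147j + 21) + 7, so k³ ≡ 7 (mod 16).

[⇐] Conversely, suppose k³ ≡ 7 (mod 16). The only residue r in {0, …, 15} with r³ ≡ 7 (mod 16) is r = 7, so k ≡ 7 (mod 16).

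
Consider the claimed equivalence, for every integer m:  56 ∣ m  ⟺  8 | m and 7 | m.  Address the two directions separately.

The biconditional holds.

(→) If 56 ∣ m, write m = 56q. Since 56 = 7·8, m = 8·(7q), so 8 ∣ m; and since 56 = 8·7, m = 7·(8q), so 7 ∣ m.

(←) Suppose 8 ∣ m and 7 ∣ m. Any common multiple of 8 and 7 is a multiple of their lcm; here gcd(8, 7) = 1, so lcm(8, 7) = 8·7 = 56, so 56 ∣ m.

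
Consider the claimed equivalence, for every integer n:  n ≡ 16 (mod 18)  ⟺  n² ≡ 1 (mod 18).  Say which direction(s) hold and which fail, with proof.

(⟹) This fails: take n = 16. Then 16 ≡ 16 (mod 18), but 16² = 256 ≡ 4 (mod 18), not 1.

(⟸) This fails: take n = 1. Then 1² = 1 ≡ 1 (mod 18), yet 1 ≡ 1 (mod 18), not 16.

Neither implication holds.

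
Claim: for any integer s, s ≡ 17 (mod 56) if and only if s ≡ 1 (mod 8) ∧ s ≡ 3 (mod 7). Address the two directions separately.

Forward direction. Suppose s ≡ 17 (mod 56); write s = 56j + 17. Since 8 ∣ 56, reducing mod 8 gives s ≡ 17 ≡ 1 (mod 8); since 7 ∣ 56, reducing mod 7 gives s ≡ 17 ≡ 3 (mod 7).

Converse. If s ≡ 1 (mod 8) and s ≡ 3 (mod 7), then by the Chinese remainder theorem s ≡ 17 (mod 56). This is exactly s ≡ 17 (mod 56).

Both implications hold.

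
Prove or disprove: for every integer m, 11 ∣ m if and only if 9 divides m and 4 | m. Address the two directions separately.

[⇒] This fails: take m = 11. Certainly 11 ∣ 11, but 9 ∤ 11.

[⇐] This fails: take m = 36. Both 9 ∣ 36 and 4 ∣ 36, yet 36 is not a multiple of 11 (since 36 = 3·11 + 3), so 11 ∤ 36.

Neither implication holds.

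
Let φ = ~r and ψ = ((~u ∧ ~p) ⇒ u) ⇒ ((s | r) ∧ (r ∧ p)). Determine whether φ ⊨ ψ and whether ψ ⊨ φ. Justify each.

Forward direction. This fails. Under s = F, r = F, p = T, u = F, the left side is true but the right side is false.

Converse. This fails. Under s = F, r = T, p = F, u = F, the left side is false but the right side is true.

Neither direction holds.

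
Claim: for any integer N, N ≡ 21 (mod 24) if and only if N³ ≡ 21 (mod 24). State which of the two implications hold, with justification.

Both directions hold.

(→) Suppose N ≡ 21 (mod 24). Write N = 24j + 21. Then (24j + 21)³ = 13824j³ + 36288j² + 31752j + 9261 = 24(576j³ + 1512j² + 1323j + 385) + 21, so N³ ≡ 21 (mod 24).

(←) Conversely, suppose N³ ≡ 21 (mod 24). The only residue r in {0, …, 23} with r³ ≡ 21 (mod 24) is r = 21, so N ≡ 21 (mod 24).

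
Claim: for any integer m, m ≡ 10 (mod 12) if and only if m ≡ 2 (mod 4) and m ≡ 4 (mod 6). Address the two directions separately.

(→) Suppose m ≡ 10 (mod 12); write m = 12j + 10. Since 4 ∣ 12, reducing mod 4 gives m ≡ 10 ≡ 2 (mod 4); since 6 ∣ 12, reducing mod 6 gives m ≡ 10 ≡ 4 (mod 6).

(←) Conversely, if m ≡ 2 (mod 4) and m ≡ 4 (mod 6), then by the Chinese remainder theorem m ≡ 10 (mod 12). This is exactly m ≡ 10 (mod 12).

Both directions hold.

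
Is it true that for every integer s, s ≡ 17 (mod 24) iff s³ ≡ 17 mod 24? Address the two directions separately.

(⟹) Suppose s ≡ 17 (mod 24). Write s = 24j + 17. Then (24j + 17)³ = 13824j³ + 29376j² + 20808j + 4913 = 24(576j³ + 1224j² + 867j + 204) + 17, so s³ ≡ 17 (mod 24).

(⟸) Conversely, suppose s³ ≡ 17 (mod 24). The only residue r in {0, …, 23} with r³ ≡ 17 (mod 24) is r = 17, so s ≡ 17 (mod 24).

Both directions hold; the statement is true.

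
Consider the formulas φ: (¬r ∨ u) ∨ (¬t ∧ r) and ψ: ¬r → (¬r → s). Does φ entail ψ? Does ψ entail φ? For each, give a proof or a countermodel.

(⇒) fails and (⇐) fails.

(⇒) This fails. Under t = F, r = F, s = F, u = F, the left side is true but the right side is false.

(⇐) This fails. Under t = T, r = T, s = F, u = F, the left side is false but the right side is true.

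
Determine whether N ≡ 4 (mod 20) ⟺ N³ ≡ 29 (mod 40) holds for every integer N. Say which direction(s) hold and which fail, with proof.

(⇒) This fails: take N = 4. Then 4 ≡ 4 (mod 20), but 4³ = 64 ≡ 24 (mod 40), not 29.

(⇐) This fails: take N = 29. Then 29³ = 24389 ≡ 29 (mod 40), yet 29 ≡ 9 (mod 20), not 4.

(⇒) fails and (⇐) fails.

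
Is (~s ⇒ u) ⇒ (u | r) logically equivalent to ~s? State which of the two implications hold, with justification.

Only the converse holds.

(⟹) This fails. Under s = T, u = T, r = F, the left side is true but the right side is false.

(⟸) Assume the antecedent. If s is true, the antecedent cannot hold. If s is false, (~s ⇒ u) ⇒ (u | r) reduces to true regardless of the other variables. Either way (~s ⇒ u) ⇒ (u | r) holds.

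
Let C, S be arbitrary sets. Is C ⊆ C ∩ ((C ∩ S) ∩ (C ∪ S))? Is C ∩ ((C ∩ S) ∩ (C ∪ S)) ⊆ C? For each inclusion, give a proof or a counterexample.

Forward inclusion. This inclusion fails. Take C = {1}, S = ∅; then 1 ∈ C but 1 ∉ C ∩ ((C ∩ S) ∩ (C ∪ S)).

Reverse inclusion. Let x ∈ C ∩ ((C ∩ S) ∩ (C ∪ S)). Then x ∈ C ∩ S, from which x ∈ C.

Only the reverse inclusion holds.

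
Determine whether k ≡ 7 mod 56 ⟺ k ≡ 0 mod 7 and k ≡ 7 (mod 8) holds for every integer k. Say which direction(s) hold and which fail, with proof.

Both implications hold.

[⇒] Suppose k ≡ 7 (mod 56); write k = 56j + 7. Since 7 ∣ 56, reducing mod 7 gives k ≡ 7 ≡ 0 (mod 7); since 8 ∣ 56, reducing mod 8 gives k ≡ 7 (mod 8).

[⇐] Conversely, if k ≡ 0 (mod 7) and k ≡ 7 (mod 8), then by the Chinese remainder theorem k ≡ 7 (mod 56). This is exactly k ≡ 7 (mod 56).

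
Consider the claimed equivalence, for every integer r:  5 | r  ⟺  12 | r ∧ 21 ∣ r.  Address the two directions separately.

Neither implication holds.

(⟹) This fails: take r = 5. Certainly 5 ∣ 5, but 12 ∤ 5.

(⟸) This fails: take r = 84. Both 12 ∣ 84 and 21 ∣ 84, yet 84 is not a multiple of 5 (since 84 = 16·5 + 4), so 5 ∤ 84.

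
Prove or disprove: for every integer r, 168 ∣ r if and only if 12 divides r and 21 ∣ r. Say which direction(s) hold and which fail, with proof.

(⇒) holds; (⇐) fails.

[⇐] This fails: take r = 84. Both 12 ∣ 84 and 21 ∣ 84, yet 84 is not a multiple of 168 (since 84 = 0·168 + 84), so 168 ∤ 84.

[⇒] If 168 ∣ r, write r = 168q. Since 168 = 14·12, r = 12·(14q), so 12 ∣ r; and since 168 = 8·21, r = 21·(8q), so 21 ∣ r.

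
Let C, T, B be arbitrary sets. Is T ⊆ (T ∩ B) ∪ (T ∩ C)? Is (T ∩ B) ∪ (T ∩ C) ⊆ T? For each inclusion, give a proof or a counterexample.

The sets are not equal: only the reverse inclusion holds.

(⟹) This inclusion fails. Take C = ∅, T = {1}, B = ∅; then 1 ∈ T but 1 ∉ (T ∩ B) ∪ (T ∩ C).

(⟸) Let x ∈ (T ∩ B) ∪ (T ∩ C). Then either x ∈ C ∩ T and x ∉ B; or x ∈ T ∩ B and x ∉ C; or x ∈ C ∩ T ∩ B. In each case x ∈ T, so (T ∩ B) ∪ (T ∩ C) ⊆ T.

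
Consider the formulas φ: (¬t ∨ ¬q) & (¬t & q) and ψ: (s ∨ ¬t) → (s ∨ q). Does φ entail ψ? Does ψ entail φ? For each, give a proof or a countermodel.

(⇒) Assume the antecedent. If t is true, the antecedent cannot hold. If t is false, the antecedent forces (t = F, s = F, q = T) or (t = F, s = T, q = T), and (s ∨ ¬t) → (s ∨ q) holds there. Either way (s ∨ ¬t) → (s ∨ q) holds.

(⇐) This fails. Under t = T, s = F, q = F, the left side is false but the right side is true.

Not equivalent: only (⇒) holds.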